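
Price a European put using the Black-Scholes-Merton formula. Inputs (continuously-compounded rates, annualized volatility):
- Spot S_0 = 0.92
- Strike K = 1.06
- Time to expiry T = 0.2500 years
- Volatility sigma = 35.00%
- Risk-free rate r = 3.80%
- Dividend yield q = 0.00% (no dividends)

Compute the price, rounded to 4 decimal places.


d1 = (ln(S/K) + (r - q + 0.5*sigma^2) * T) / (sigma * sqrt(T)) = -0.66764581
d2 = d1 - sigma * sqrt(T) = -0.84264581
exp(-rT) = 0.99054498; exp(-qT) = 1.00000000
P = K * exp(-rT) * N(-d2) - S_0 * exp(-qT) * N(-d1)
N(-d1) = 0.74782015; N(-d2) = 0.80028672
P = 1.0600 * 0.99054498 * 0.80028672 - 0.9200 * 1.00000000 * 0.74782015 = 0.1523

Answer: Price = 0.1523


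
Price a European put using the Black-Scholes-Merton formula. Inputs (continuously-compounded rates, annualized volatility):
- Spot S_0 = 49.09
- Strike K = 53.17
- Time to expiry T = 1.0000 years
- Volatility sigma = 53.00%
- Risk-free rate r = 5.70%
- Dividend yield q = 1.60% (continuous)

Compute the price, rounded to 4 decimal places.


Answer: Price = 11.2800

Derivation:
d1 = (ln(S/K) + (r - q + 0.5*sigma^2) * T) / (sigma * sqrt(T)) = 0.19171891
d2 = d1 - sigma * sqrt(T) = -0.33828109
exp(-rT) = 0.94459407; exp(-qT) = 0.98412732
P = K * exp(-rT) * N(-d2) - S_0 * exp(-qT) * N(-d1)
N(-d1) = 0.42398120; N(-d2) = 0.63242431
P = 53.1700 * 0.94459407 * 0.63242431 - 49.0900 * 0.98412732 * 0.42398120 = 11.2800


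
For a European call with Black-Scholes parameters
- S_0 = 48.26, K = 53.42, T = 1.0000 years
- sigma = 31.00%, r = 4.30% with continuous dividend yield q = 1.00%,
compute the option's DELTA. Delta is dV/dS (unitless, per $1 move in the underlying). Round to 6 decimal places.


Answer: Delta = 0.468884

Derivation:
d1 = -0.0662327338; d2 = -0.3762327338
phi(d1) = 0.3980682043; exp(-qT) = 0.9900498337; exp(-rT) = 0.9579113901
N(d1) = 0.4735962681
Delta = exp(-qT) * N(d1) = 0.9900498337 * 0.4735962681 = 0.468884


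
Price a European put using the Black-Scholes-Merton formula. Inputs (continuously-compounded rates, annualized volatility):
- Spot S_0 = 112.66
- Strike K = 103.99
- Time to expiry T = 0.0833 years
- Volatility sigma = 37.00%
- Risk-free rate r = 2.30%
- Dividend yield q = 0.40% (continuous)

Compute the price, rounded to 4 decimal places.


d1 = (ln(S/K) + (r - q + 0.5*sigma^2) * T) / (sigma * sqrt(T)) = 0.81810617
d2 = d1 - sigma * sqrt(T) = 0.71131773
exp(-rT) = 0.99808593; exp(-qT) = 0.99966686
P = K * exp(-rT) * N(-d2) - S_0 * exp(-qT) * N(-d1)
N(-d1) = 0.20664828; N(-d2) = 0.23844368
P = 103.9900 * 0.99808593 * 0.23844368 - 112.6600 * 0.99966686 * 0.20664828 = 1.4751

Answer: Price = 1.4751


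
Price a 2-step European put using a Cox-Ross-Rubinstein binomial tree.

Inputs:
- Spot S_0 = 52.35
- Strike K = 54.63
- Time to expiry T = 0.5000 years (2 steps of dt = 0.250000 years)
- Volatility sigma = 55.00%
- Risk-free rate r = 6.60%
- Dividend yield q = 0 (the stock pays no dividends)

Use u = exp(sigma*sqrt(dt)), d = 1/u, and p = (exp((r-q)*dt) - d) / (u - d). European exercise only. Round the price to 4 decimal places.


dt = T/N = 0.250000
u = exp(sigma*sqrt(dt)) = 1.316531; d = 1/u = 0.759572
p = (exp((r-q)*dt) - d) / (u - d) = 0.461551
Discount per step: exp(-r*dt) = 0.983635
Stock lattice S(k, i) with i counting down-moves:
  k=0: S(0,0) = 52.3500
  k=1: S(1,0) = 68.9204; S(1,1) = 39.7636
  k=2: S(2,0) = 90.7358; S(2,1) = 52.3500; S(2,2) = 30.2033
Terminal payoffs V(N, i) = max(K - S_T, 0):
  V(2,0) = 0.000000; V(2,1) = 2.280000; V(2,2) = 24.426677
Backward induction: V(k, i) = exp(-r*dt) * [p * V(k+1, i) + (1-p) * V(k+1, i+1)].
  V(1,0) = exp(-r*dt) * [p*0.000000 + (1-p)*2.280000] = 1.207574
  V(1,1) = exp(-r*dt) * [p*2.280000 + (1-p)*24.426677] = 13.972400
  V(0,0) = exp(-r*dt) * [p*1.207574 + (1-p)*13.972400] = 7.948543

Answer: Price = V(0,0) = 7.9485


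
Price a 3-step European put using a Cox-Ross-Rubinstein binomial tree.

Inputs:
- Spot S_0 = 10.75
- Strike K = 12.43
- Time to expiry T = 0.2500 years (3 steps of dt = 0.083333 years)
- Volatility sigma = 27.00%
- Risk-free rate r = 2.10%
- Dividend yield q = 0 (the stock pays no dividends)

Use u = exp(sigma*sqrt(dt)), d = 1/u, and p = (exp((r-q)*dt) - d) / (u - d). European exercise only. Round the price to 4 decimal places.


dt = T/N = 0.083333
u = exp(sigma*sqrt(dt)) = 1.081060; d = 1/u = 0.925018
p = (exp((r-q)*dt) - d) / (u - d) = 0.491749
Discount per step: exp(-r*dt) = 0.998252
Stock lattice S(k, i) with i counting down-moves:
  k=0: S(0,0) = 10.7500
  k=1: S(1,0) = 11.6214; S(1,1) = 9.9439
  k=2: S(2,0) = 12.5634; S(2,1) = 10.7500; S(2,2) = 9.1983
  k=3: S(3,0) = 13.5818; S(3,1) = 11.6214; S(3,2) = 9.9439; S(3,3) = 8.5086
Terminal payoffs V(N, i) = max(K - S_T, 0):
  V(3,0) = 0.000000; V(3,1) = 0.808602; V(3,2) = 2.486059; V(3,3) = 3.921387
Backward induction: V(k, i) = exp(-r*dt) * [p * V(k+1, i) + (1-p) * V(k+1, i+1)].
  V(2,0) = exp(-r*dt) * [p*0.000000 + (1-p)*0.808602] = 0.410254
  V(2,1) = exp(-r*dt) * [p*0.808602 + (1-p)*2.486059] = 1.658267
  V(2,2) = exp(-r*dt) * [p*2.486059 + (1-p)*3.921387] = 3.209944
  V(1,0) = exp(-r*dt) * [p*0.410254 + (1-p)*1.658267] = 1.042731
  V(1,1) = exp(-r*dt) * [p*1.658267 + (1-p)*3.209944] = 2.442630
  V(0,0) = exp(-r*dt) * [p*1.042731 + (1-p)*2.442630] = 1.751164

Answer: Price = V(0,0) = 1.7512


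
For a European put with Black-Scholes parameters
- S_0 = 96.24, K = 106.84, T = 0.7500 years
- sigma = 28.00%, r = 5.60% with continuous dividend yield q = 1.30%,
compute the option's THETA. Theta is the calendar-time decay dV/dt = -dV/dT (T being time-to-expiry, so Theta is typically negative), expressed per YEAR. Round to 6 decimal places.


d1 = -0.1766581161; d2 = -0.4191452292
phi(d1) = 0.3927654839; exp(-qT) = 0.9902973771; exp(-rT) = 0.9588697806
Theta = -S*exp(-qT)*phi(d1)*sigma/(2*sqrt(T)) + r*K*exp(-rT)*N(-d2) - q*S*exp(-qT)*N(-d1)
N(-d1) = 0.5701115291; N(-d2) = 0.6624450013; sqrt(T) = 0.8660254038
Term 1 = -96.2400 * 0.9902973771 * 0.3927654839 * 0.2800 / (2 * 0.8660254038) = -6.0513456763
Term 2 = 0.0560 * 106.8400 * 0.9588697806 * 0.6624450013 = 3.8004179919
Term 3 = -0.0130 * 96.2400 * 0.9902973771 * 0.5701115291 = -0.7063572694
Theta = -6.0513456763 + (3.8004179919) + (-0.7063572694) = -2.957285

Answer: Theta = -2.957285


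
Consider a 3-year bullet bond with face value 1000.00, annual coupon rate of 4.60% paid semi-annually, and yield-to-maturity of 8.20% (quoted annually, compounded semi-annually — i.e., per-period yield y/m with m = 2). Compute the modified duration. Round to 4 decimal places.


Answer: Modified duration = 2.7151

Derivation:
Coupon per period c = face * coupon_rate / m = 23.000000
Periods per year m = 2; per-period yield y/m = 0.041000
Number of cashflows N = 6
Cashflows (t years, CF_t, discount factor 1/(1+y/m)^(m*t), PV):
  t = 0.5000: CF_t = 23.000000, DF = 0.960615, PV = 22.094140
  t = 1.0000: CF_t = 23.000000, DF = 0.922781, PV = 21.223958
  t = 1.5000: CF_t = 23.000000, DF = 0.886437, PV = 20.388048
  t = 2.0000: CF_t = 23.000000, DF = 0.851524, PV = 19.585061
  t = 2.5000: CF_t = 23.000000, DF = 0.817987, PV = 18.813699
  t = 3.0000: CF_t = 1023.000000, DF = 0.785770, PV = 803.843042
Price P = sum_t PV_t = 905.947947
First compute Macaulay numerator sum_t t * PV_t:
  t * PV_t at t = 0.5000: 11.047070
  t * PV_t at t = 1.0000: 21.223958
  t * PV_t at t = 1.5000: 30.582072
  t * PV_t at t = 2.0000: 39.170121
  t * PV_t at t = 2.5000: 47.034247
  t * PV_t at t = 3.0000: 2411.529125
Macaulay duration D = 2560.586593 / 905.947947 = 2.826417
Modified duration = D / (1 + y/m) = 2.826417 / (1 + 0.041000) = 2.715098


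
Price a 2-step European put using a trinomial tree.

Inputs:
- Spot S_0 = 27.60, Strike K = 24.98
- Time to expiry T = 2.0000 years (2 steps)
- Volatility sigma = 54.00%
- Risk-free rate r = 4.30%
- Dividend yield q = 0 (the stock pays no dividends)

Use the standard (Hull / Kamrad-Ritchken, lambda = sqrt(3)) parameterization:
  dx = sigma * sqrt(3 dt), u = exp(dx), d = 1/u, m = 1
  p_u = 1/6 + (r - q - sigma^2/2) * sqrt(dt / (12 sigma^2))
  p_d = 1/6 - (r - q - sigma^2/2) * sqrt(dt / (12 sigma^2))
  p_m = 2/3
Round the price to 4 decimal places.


dt = T/N = 1.000000; dx = sigma*sqrt(3*dt) = 0.935307
u = exp(dx) = 2.547997; d = 1/u = 0.392465
p_u = 0.111711, p_m = 0.666667, p_d = 0.221622
Discount per step: exp(-r*dt) = 0.957911
Stock lattice S(k, j) with j the centered position index:
  k=0: S(0,+0) = 27.6000
  k=1: S(1,-1) = 10.8320; S(1,+0) = 27.6000; S(1,+1) = 70.3247
  k=2: S(2,-2) = 4.2512; S(2,-1) = 10.8320; S(2,+0) = 27.6000; S(2,+1) = 70.3247; S(2,+2) = 179.1871
Terminal payoffs V(N, j) = max(K - S_T, 0):
  V(2,-2) = 20.728802; V(2,-1) = 14.147961; V(2,+0) = 0.000000; V(2,+1) = 0.000000; V(2,+2) = 0.000000
Backward induction: V(k, j) = exp(-r*dt) * [p_u * V(k+1, j+1) + p_m * V(k+1, j) + p_d * V(k+1, j-1)]
  V(1,-1) = exp(-r*dt) * [p_u*0.000000 + p_m*14.147961 + p_d*20.728802] = 13.435598
  V(1,+0) = exp(-r*dt) * [p_u*0.000000 + p_m*0.000000 + p_d*14.147961] = 3.003529
  V(1,+1) = exp(-r*dt) * [p_u*0.000000 + p_m*0.000000 + p_d*0.000000] = 0.000000
  V(0,+0) = exp(-r*dt) * [p_u*0.000000 + p_m*3.003529 + p_d*13.435598] = 4.770374

Answer: Price = V(0,0) = 4.7704


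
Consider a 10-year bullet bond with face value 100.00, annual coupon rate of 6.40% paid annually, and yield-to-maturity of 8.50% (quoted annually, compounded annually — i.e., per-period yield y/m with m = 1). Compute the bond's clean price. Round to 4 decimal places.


Answer: Price = 86.2212

Derivation:
Coupon per period c = face * coupon_rate / m = 6.400000
Periods per year m = 1; per-period yield y/m = 0.085000
Number of cashflows N = 10
Cashflows (t years, CF_t, discount factor 1/(1+y/m)^(m*t), PV):
  t = 1.0000: CF_t = 6.400000, DF = 0.921659, PV = 5.898618
  t = 2.0000: CF_t = 6.400000, DF = 0.849455, PV = 5.436514
  t = 3.0000: CF_t = 6.400000, DF = 0.782908, PV = 5.010612
  t = 4.0000: CF_t = 6.400000, DF = 0.721574, PV = 4.618075
  t = 5.0000: CF_t = 6.400000, DF = 0.665045, PV = 4.256291
  t = 6.0000: CF_t = 6.400000, DF = 0.612945, PV = 3.922849
  t = 7.0000: CF_t = 6.400000, DF = 0.564926, PV = 3.615529
  t = 8.0000: CF_t = 6.400000, DF = 0.520669, PV = 3.332284
  t = 9.0000: CF_t = 6.400000, DF = 0.479880, PV = 3.071230
  t = 10.0000: CF_t = 106.400000, DF = 0.442285, PV = 47.059168
Price P = sum_t PV_t = 86.221169


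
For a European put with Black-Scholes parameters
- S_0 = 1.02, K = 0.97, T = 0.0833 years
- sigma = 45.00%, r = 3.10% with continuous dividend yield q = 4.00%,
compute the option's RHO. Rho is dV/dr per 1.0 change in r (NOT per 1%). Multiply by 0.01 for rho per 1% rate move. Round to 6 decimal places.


Answer: Rho = -0.030294

Derivation:
d1 = 0.4461597567; d2 = 0.3162819294
phi(d1) = 0.3611478682; exp(-qT) = 0.9966735450; exp(-rT) = 0.9974210313
N(-d2) = 0.3758942630
Rho = -K*T*exp(-rT)*N(-d2) = -0.9700 * 0.0833 * 0.9974210313 * 0.3758942630 = -0.030294


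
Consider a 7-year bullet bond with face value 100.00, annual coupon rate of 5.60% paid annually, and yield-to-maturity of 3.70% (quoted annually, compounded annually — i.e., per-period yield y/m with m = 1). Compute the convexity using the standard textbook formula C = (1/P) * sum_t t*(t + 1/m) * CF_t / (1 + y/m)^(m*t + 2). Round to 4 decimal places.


Coupon per period c = face * coupon_rate / m = 5.600000
Periods per year m = 1; per-period yield y/m = 0.037000
Number of cashflows N = 7
Cashflows (t years, CF_t, discount factor 1/(1+y/m)^(m*t), PV):
  t = 1.0000: CF_t = 5.600000, DF = 0.964320, PV = 5.400193
  t = 2.0000: CF_t = 5.600000, DF = 0.929913, PV = 5.207515
  t = 3.0000: CF_t = 5.600000, DF = 0.896734, PV = 5.021711
  t = 4.0000: CF_t = 5.600000, DF = 0.864739, PV = 4.842538
  t = 5.0000: CF_t = 5.600000, DF = 0.833885, PV = 4.669757
  t = 6.0000: CF_t = 5.600000, DF = 0.804132, PV = 4.503140
  t = 7.0000: CF_t = 105.600000, DF = 0.775441, PV = 81.886559
Price P = sum_t PV_t = 111.531413
Convexity numerator sum_t t*(t + 1/m) * CF_t / (1+y/m)^(m*t + 2):
  t = 1.0000: term = 10.043423
  t = 2.0000: term = 29.055226
  t = 3.0000: term = 56.037079
  t = 4.0000: term = 90.062808
  t = 5.0000: term = 130.274072
  t = 6.0000: term = 175.876278
  t = 7.0000: term = 4264.254709
Convexity = (1/P) * sum = 4755.603595 / 111.531413 = 42.639141

Answer: Convexity = 42.6391


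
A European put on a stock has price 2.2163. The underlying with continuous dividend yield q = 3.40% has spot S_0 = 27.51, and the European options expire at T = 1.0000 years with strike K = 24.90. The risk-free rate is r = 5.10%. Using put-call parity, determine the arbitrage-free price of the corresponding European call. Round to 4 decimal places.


Put-call parity: C - P = S_0 * exp(-qT) - K * exp(-rT).
S_0 * exp(-qT) = 27.5100 * 0.96657150 = 26.59038209
K * exp(-rT) = 24.9000 * 0.95027867 = 23.66193890
C = P + S*exp(-qT) - K*exp(-rT)
C = 2.2163 + 26.59038209 - 23.66193890 = 5.1447

Answer: Call price = 5.1447


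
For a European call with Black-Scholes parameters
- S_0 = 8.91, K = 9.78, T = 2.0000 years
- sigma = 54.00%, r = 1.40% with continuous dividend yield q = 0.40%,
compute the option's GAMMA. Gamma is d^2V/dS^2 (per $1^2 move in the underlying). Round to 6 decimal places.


Answer: Gamma = 0.055832

Derivation:
d1 = 0.2860309226; d2 = -0.4776444010
phi(d1) = 0.3829520944; exp(-qT) = 0.9920319148; exp(-rT) = 0.9723883668
Gamma = exp(-qT) * phi(d1) / (S * sigma * sqrt(T)) = 0.9920319148 * 0.3829520944 / (8.9100 * 0.5400 * 1.4142135624) = 0.055832


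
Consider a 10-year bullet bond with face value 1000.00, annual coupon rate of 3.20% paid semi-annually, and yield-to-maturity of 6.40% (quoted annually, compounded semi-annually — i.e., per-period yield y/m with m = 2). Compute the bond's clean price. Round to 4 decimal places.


Coupon per period c = face * coupon_rate / m = 16.000000
Periods per year m = 2; per-period yield y/m = 0.032000
Number of cashflows N = 20
Cashflows (t years, CF_t, discount factor 1/(1+y/m)^(m*t), PV):
  t = 0.5000: CF_t = 16.000000, DF = 0.968992, PV = 15.503876
  t = 1.0000: CF_t = 16.000000, DF = 0.938946, PV = 15.023136
  t = 1.5000: CF_t = 16.000000, DF = 0.909831, PV = 14.557302
  t = 2.0000: CF_t = 16.000000, DF = 0.881620, PV = 14.105913
  t = 2.5000: CF_t = 16.000000, DF = 0.854283, PV = 13.668520
  t = 3.0000: CF_t = 16.000000, DF = 0.827793, PV = 13.244690
  t = 3.5000: CF_t = 16.000000, DF = 0.802125, PV = 12.834002
  t = 4.0000: CF_t = 16.000000, DF = 0.777253, PV = 12.436048
  t = 4.5000: CF_t = 16.000000, DF = 0.753152, PV = 12.050435
  t = 5.0000: CF_t = 16.000000, DF = 0.729799, PV = 11.676778
  t = 5.5000: CF_t = 16.000000, DF = 0.707169, PV = 11.314707
  t = 6.0000: CF_t = 16.000000, DF = 0.685241, PV = 10.963863
  t = 6.5000: CF_t = 16.000000, DF = 0.663994, PV = 10.623899
  t = 7.0000: CF_t = 16.000000, DF = 0.643405, PV = 10.294475
  t = 7.5000: CF_t = 16.000000, DF = 0.623454, PV = 9.975267
  t = 8.0000: CF_t = 16.000000, DF = 0.604122, PV = 9.665956
  t = 8.5000: CF_t = 16.000000, DF = 0.585390, PV = 9.366237
  t = 9.0000: CF_t = 16.000000, DF = 0.567238, PV = 9.075811
  t = 9.5000: CF_t = 16.000000, DF = 0.549649, PV = 8.794390
  t = 10.0000: CF_t = 1016.000000, DF = 0.532606, PV = 541.127695
Price P = sum_t PV_t = 766.303000

Answer: Price = 766.3030


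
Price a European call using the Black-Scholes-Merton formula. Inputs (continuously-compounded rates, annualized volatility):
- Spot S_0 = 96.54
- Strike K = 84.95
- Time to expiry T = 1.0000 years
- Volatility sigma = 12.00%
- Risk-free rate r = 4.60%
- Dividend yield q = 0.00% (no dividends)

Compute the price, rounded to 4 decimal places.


d1 = (ln(S/K) + (r - q + 0.5*sigma^2) * T) / (sigma * sqrt(T)) = 1.50912152
d2 = d1 - sigma * sqrt(T) = 1.38912152
exp(-rT) = 0.95504196; exp(-qT) = 1.00000000
C = S_0 * exp(-qT) * N(d1) - K * exp(-rT) * N(d2)
N(d1) = 0.93436613; N(d2) = 0.91760210
C = 96.5400 * 1.00000000 * 0.93436613 - 84.9500 * 0.95504196 * 0.91760210 = 15.7579

Answer: Price = 15.7579


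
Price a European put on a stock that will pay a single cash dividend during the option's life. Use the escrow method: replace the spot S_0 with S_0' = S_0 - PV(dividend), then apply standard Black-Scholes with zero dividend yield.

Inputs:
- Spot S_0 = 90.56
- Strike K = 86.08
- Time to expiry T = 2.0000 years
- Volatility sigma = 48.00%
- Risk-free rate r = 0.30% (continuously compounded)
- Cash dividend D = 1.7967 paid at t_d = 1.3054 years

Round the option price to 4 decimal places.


PV(D) = D * exp(-r * t_d) = 1.7967 * 0.99609146 = 1.78967752
S_0' = S_0 - PV(D) = 90.5600 - 1.78967752 = 88.77032248
d1 = (ln(S_0'/K) + (r + sigma^2/2)*T) / (sigma*sqrt(T)) = 0.39358638
d2 = d1 - sigma*sqrt(T) = -0.28523613
exp(-rT) = 0.99401796
N(-d1) = 0.34694322; N(-d2) = 0.61226838
P = K * exp(-rT) * N(-d2) - S_0' * N(-d1) = 86.0800 * 0.99401796 * 0.61226838 - 88.77032248 * 0.34694322 = 21.5905

Answer: Price = 21.5905


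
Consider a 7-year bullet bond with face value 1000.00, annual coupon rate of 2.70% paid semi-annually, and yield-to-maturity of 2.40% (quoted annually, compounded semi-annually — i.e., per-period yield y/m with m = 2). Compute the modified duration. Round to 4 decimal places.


Coupon per period c = face * coupon_rate / m = 13.500000
Periods per year m = 2; per-period yield y/m = 0.012000
Number of cashflows N = 14
Cashflows (t years, CF_t, discount factor 1/(1+y/m)^(m*t), PV):
  t = 0.5000: CF_t = 13.500000, DF = 0.988142, PV = 13.339921
  t = 1.0000: CF_t = 13.500000, DF = 0.976425, PV = 13.181740
  t = 1.5000: CF_t = 13.500000, DF = 0.964847, PV = 13.025435
  t = 2.0000: CF_t = 13.500000, DF = 0.953406, PV = 12.870983
  t = 2.5000: CF_t = 13.500000, DF = 0.942101, PV = 12.718363
  t = 3.0000: CF_t = 13.500000, DF = 0.930930, PV = 12.567552
  t = 3.5000: CF_t = 13.500000, DF = 0.919891, PV = 12.418530
  t = 4.0000: CF_t = 13.500000, DF = 0.908983, PV = 12.271274
  t = 4.5000: CF_t = 13.500000, DF = 0.898205, PV = 12.125765
  t = 5.0000: CF_t = 13.500000, DF = 0.887554, PV = 11.981981
  t = 5.5000: CF_t = 13.500000, DF = 0.877030, PV = 11.839903
  t = 6.0000: CF_t = 13.500000, DF = 0.866630, PV = 11.699509
  t = 6.5000: CF_t = 13.500000, DF = 0.856354, PV = 11.560779
  t = 7.0000: CF_t = 1013.500000, DF = 0.846200, PV = 857.623313
Price P = sum_t PV_t = 1019.225048
First compute Macaulay numerator sum_t t * PV_t:
  t * PV_t at t = 0.5000: 6.669960
  t * PV_t at t = 1.0000: 13.181740
  t * PV_t at t = 1.5000: 19.538152
  t * PV_t at t = 2.0000: 25.741966
  t * PV_t at t = 2.5000: 31.795907
  t * PV_t at t = 3.0000: 37.702656
  t * PV_t at t = 3.5000: 43.464854
  t * PV_t at t = 4.0000: 49.085098
  t * PV_t at t = 4.5000: 54.565944
  t * PV_t at t = 5.0000: 59.909907
  t * PV_t at t = 5.5000: 65.119464
  t * PV_t at t = 6.0000: 70.197051
  t * PV_t at t = 6.5000: 75.145065
  t * PV_t at t = 7.0000: 6003.363190
Macaulay duration D = 6555.480955 / 1019.225048 = 6.431829
Modified duration = D / (1 + y/m) = 6.431829 / (1 + 0.012000) = 6.355562

Answer: Modified duration = 6.3556


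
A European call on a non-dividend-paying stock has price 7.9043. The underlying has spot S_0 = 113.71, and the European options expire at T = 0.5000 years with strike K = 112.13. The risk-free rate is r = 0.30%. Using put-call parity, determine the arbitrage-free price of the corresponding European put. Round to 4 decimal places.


Put-call parity: C - P = S_0 * exp(-qT) - K * exp(-rT).
S_0 * exp(-qT) = 113.7100 * 1.00000000 = 113.71000000
K * exp(-rT) = 112.1300 * 0.99850112 = 111.96193108
P = C - S*exp(-qT) + K*exp(-rT)
P = 7.9043 - 113.71000000 + 111.96193108 = 6.1562

Answer: Put price = 6.1562


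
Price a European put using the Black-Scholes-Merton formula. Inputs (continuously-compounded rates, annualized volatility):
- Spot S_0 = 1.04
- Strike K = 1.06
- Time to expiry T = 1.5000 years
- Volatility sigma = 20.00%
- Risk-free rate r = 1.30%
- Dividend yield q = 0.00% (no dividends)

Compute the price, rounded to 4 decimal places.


d1 = (ln(S/K) + (r - q + 0.5*sigma^2) * T) / (sigma * sqrt(T)) = 0.12431897
d2 = d1 - sigma * sqrt(T) = -0.12063000
exp(-rT) = 0.98068890; exp(-qT) = 1.00000000
P = K * exp(-rT) * N(-d2) - S_0 * exp(-qT) * N(-d1)
N(-d1) = 0.45053136; N(-d2) = 0.54800795
P = 1.0600 * 0.98068890 * 0.54800795 - 1.0400 * 1.00000000 * 0.45053136 = 0.1011

Answer: Price = 0.1011


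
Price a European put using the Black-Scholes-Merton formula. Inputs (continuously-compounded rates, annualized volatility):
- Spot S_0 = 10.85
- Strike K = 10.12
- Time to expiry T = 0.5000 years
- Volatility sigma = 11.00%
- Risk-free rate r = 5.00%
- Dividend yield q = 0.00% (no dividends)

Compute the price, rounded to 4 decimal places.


d1 = (ln(S/K) + (r - q + 0.5*sigma^2) * T) / (sigma * sqrt(T)) = 1.25577557
d2 = d1 - sigma * sqrt(T) = 1.17799382
exp(-rT) = 0.97530991; exp(-qT) = 1.00000000
P = K * exp(-rT) * N(-d2) - S_0 * exp(-qT) * N(-d1)
N(-d1) = 0.10459868; N(-d2) = 0.11939953
P = 10.1200 * 0.97530991 * 0.11939953 - 10.8500 * 1.00000000 * 0.10459868 = 0.0436

Answer: Price = 0.0436


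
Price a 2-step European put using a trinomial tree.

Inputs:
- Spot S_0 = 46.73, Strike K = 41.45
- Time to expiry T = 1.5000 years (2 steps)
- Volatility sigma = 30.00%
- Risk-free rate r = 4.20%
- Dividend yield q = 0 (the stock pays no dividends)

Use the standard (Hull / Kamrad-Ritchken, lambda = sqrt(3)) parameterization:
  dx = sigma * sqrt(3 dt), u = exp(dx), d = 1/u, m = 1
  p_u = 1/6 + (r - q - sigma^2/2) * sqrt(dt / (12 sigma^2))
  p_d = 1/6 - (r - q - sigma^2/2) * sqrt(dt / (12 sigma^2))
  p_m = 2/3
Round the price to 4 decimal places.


dt = T/N = 0.750000; dx = sigma*sqrt(3*dt) = 0.450000
u = exp(dx) = 1.568312; d = 1/u = 0.637628
p_u = 0.164167, p_m = 0.666667, p_d = 0.169167
Discount per step: exp(-r*dt) = 0.968991
Stock lattice S(k, j) with j the centered position index:
  k=0: S(0,+0) = 46.7300
  k=1: S(1,-1) = 29.7964; S(1,+0) = 46.7300; S(1,+1) = 73.2872
  k=2: S(2,-2) = 18.9990; S(2,-1) = 29.7964; S(2,+0) = 46.7300; S(2,+1) = 73.2872; S(2,+2) = 114.9373
Terminal payoffs V(N, j) = max(K - S_T, 0):
  V(2,-2) = 22.451000; V(2,-1) = 11.653636; V(2,+0) = 0.000000; V(2,+1) = 0.000000; V(2,+2) = 0.000000
Backward induction: V(k, j) = exp(-r*dt) * [p_u * V(k+1, j+1) + p_m * V(k+1, j) + p_d * V(k+1, j-1)]
  V(1,-1) = exp(-r*dt) * [p_u*0.000000 + p_m*11.653636 + p_d*22.451000] = 11.208369
  V(1,+0) = exp(-r*dt) * [p_u*0.000000 + p_m*0.000000 + p_d*11.653636] = 1.910275
  V(1,+1) = exp(-r*dt) * [p_u*0.000000 + p_m*0.000000 + p_d*0.000000] = 0.000000
  V(0,+0) = exp(-r*dt) * [p_u*0.000000 + p_m*1.910275 + p_d*11.208369] = 3.071313

Answer: Price = V(0,0) = 3.0713


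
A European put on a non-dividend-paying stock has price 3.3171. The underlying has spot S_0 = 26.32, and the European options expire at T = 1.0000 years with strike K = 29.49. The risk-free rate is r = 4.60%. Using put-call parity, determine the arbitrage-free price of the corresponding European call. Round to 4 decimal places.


Put-call parity: C - P = S_0 * exp(-qT) - K * exp(-rT).
S_0 * exp(-qT) = 26.3200 * 1.00000000 = 26.32000000
K * exp(-rT) = 29.4900 * 0.95504196 = 28.16418747
C = P + S*exp(-qT) - K*exp(-rT)
C = 3.3171 + 26.32000000 - 28.16418747 = 1.4729

Answer: Call price = 1.4729


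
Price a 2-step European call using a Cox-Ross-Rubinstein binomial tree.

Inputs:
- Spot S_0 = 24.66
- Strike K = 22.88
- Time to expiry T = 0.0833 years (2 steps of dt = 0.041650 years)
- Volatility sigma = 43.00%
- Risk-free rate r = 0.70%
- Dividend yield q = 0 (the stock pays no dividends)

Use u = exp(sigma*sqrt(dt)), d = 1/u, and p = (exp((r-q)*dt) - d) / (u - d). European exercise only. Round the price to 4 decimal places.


dt = T/N = 0.041650
u = exp(sigma*sqrt(dt)) = 1.091722; d = 1/u = 0.915985
p = (exp((r-q)*dt) - d) / (u - d) = 0.479734
Discount per step: exp(-r*dt) = 0.999708
Stock lattice S(k, i) with i counting down-moves:
  k=0: S(0,0) = 24.6600
  k=1: S(1,0) = 26.9219; S(1,1) = 22.5882
  k=2: S(2,0) = 29.3912; S(2,1) = 24.6600; S(2,2) = 20.6904
Terminal payoffs V(N, i) = max(S_T - K, 0):
  V(2,0) = 6.511166; V(2,1) = 1.780000; V(2,2) = 0.000000
Backward induction: V(k, i) = exp(-r*dt) * [p * V(k+1, i) + (1-p) * V(k+1, i+1)].
  V(1,0) = exp(-r*dt) * [p*6.511166 + (1-p)*1.780000] = 4.048522
  V(1,1) = exp(-r*dt) * [p*1.780000 + (1-p)*0.000000] = 0.853678
  V(0,0) = exp(-r*dt) * [p*4.048522 + (1-p)*0.853678] = 2.385659

Answer: Price = V(0,0) = 2.3857


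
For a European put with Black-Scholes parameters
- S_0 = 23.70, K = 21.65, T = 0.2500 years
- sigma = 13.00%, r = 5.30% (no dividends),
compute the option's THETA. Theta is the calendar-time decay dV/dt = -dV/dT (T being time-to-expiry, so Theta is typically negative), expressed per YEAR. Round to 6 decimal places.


Answer: Theta = -0.259734

Derivation:
d1 = 1.6281860568; d2 = 1.5631860568
phi(d1) = 0.1059875705; exp(-qT) = 1.0000000000; exp(-rT) = 0.9868373948
Theta = -S*exp(-qT)*phi(d1)*sigma/(2*sqrt(T)) + r*K*exp(-rT)*N(-d2) - q*S*exp(-qT)*N(-d1)
N(-d1) = 0.0517427202; N(-d2) = 0.0590044194; sqrt(T) = 0.5000000000
Term 1 = -23.7000 * 1.0000000000 * 0.1059875705 * 0.1300 / (2 * 0.5000000000) = -0.3265477047
Term 2 = 0.0530 * 21.6500 * 0.9868373948 * 0.0590044194 = 0.0668134518
Term 3 = 0 (no dividend yield, q = 0)
Theta = -0.3265477047 + (0.0668134518) + (0.0000000000) = -0.259734


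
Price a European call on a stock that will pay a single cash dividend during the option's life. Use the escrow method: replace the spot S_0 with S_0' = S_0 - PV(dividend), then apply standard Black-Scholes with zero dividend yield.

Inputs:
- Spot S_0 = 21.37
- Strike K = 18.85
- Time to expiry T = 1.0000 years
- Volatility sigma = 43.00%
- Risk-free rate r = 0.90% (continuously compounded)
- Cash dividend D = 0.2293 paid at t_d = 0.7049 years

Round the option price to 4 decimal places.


Answer: Price = 4.7572

Derivation:
PV(D) = D * exp(-r * t_d) = 0.2293 * 0.99367598 = 0.22784990
S_0' = S_0 - PV(D) = 21.3700 - 0.22784990 = 21.14215010
d1 = (ln(S_0'/K) + (r + sigma^2/2)*T) / (sigma*sqrt(T)) = 0.50280411
d2 = d1 - sigma*sqrt(T) = 0.07280411
exp(-rT) = 0.99104038
N(d1) = 0.69244900; N(d2) = 0.52901900
C = S_0' * N(d1) - K * exp(-rT) * N(d2) = 21.14215010 * 0.69244900 - 18.8500 * 0.99104038 * 0.52901900 = 4.7572


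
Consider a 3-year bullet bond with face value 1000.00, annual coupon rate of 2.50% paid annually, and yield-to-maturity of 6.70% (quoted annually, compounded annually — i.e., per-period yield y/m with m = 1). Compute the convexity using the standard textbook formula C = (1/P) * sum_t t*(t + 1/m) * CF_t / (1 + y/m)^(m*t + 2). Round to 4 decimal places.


Answer: Convexity = 10.1787

Derivation:
Coupon per period c = face * coupon_rate / m = 25.000000
Periods per year m = 1; per-period yield y/m = 0.067000
Number of cashflows N = 3
Cashflows (t years, CF_t, discount factor 1/(1+y/m)^(m*t), PV):
  t = 1.0000: CF_t = 25.000000, DF = 0.937207, PV = 23.430178
  t = 2.0000: CF_t = 25.000000, DF = 0.878357, PV = 21.958930
  t = 3.0000: CF_t = 1025.000000, DF = 0.823203, PV = 843.782681
Price P = sum_t PV_t = 889.171789
Convexity numerator sum_t t*(t + 1/m) * CF_t / (1+y/m)^(m*t + 2):
  t = 1.0000: term = 41.160131
  t = 2.0000: term = 115.726703
  t = 3.0000: term = 8893.711027
Convexity = (1/P) * sum = 9050.597861 / 889.171789 = 10.178683


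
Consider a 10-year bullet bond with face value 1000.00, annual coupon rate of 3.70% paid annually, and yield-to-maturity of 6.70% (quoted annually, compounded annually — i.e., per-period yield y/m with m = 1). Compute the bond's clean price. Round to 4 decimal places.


Answer: Price = 786.3393

Derivation:
Coupon per period c = face * coupon_rate / m = 37.000000
Periods per year m = 1; per-period yield y/m = 0.067000
Number of cashflows N = 10
Cashflows (t years, CF_t, discount factor 1/(1+y/m)^(m*t), PV):
  t = 1.0000: CF_t = 37.000000, DF = 0.937207, PV = 34.676664
  t = 2.0000: CF_t = 37.000000, DF = 0.878357, PV = 32.499216
  t = 3.0000: CF_t = 37.000000, DF = 0.823203, PV = 30.458497
  t = 4.0000: CF_t = 37.000000, DF = 0.771511, PV = 28.545920
  t = 5.0000: CF_t = 37.000000, DF = 0.723066, PV = 26.753440
  t = 6.0000: CF_t = 37.000000, DF = 0.677663, PV = 25.073514
  t = 7.0000: CF_t = 37.000000, DF = 0.635110, PV = 23.499076
  t = 8.0000: CF_t = 37.000000, DF = 0.595230, PV = 22.023502
  t = 9.0000: CF_t = 37.000000, DF = 0.557854, PV = 20.640582
  t = 10.0000: CF_t = 1037.000000, DF = 0.522824, PV = 542.168850
Price P = sum_t PV_t = 786.339261


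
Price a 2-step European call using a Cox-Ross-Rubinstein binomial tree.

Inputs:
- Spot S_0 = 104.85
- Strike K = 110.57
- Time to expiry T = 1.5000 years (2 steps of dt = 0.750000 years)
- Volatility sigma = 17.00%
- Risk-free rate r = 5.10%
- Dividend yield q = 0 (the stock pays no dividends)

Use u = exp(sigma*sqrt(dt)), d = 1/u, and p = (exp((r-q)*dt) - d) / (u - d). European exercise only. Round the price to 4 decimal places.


dt = T/N = 0.750000
u = exp(sigma*sqrt(dt)) = 1.158614; d = 1/u = 0.863100
p = (exp((r-q)*dt) - d) / (u - d) = 0.595203
Discount per step: exp(-r*dt) = 0.962472
Stock lattice S(k, i) with i counting down-moves:
  k=0: S(0,0) = 104.8500
  k=1: S(1,0) = 121.4807; S(1,1) = 90.4961
  k=2: S(2,0) = 140.7492; S(2,1) = 104.8500; S(2,2) = 78.1072
Terminal payoffs V(N, i) = max(S_T - K, 0):
  V(2,0) = 30.179173; V(2,1) = 0.000000; V(2,2) = 0.000000
Backward induction: V(k, i) = exp(-r*dt) * [p * V(k+1, i) + (1-p) * V(k+1, i+1)].
  V(1,0) = exp(-r*dt) * [p*30.179173 + (1-p)*0.000000] = 17.288643
  V(1,1) = exp(-r*dt) * [p*0.000000 + (1-p)*0.000000] = 0.000000
  V(0,0) = exp(-r*dt) * [p*17.288643 + (1-p)*0.000000] = 9.904088

Answer: Price = V(0,0) = 9.9041


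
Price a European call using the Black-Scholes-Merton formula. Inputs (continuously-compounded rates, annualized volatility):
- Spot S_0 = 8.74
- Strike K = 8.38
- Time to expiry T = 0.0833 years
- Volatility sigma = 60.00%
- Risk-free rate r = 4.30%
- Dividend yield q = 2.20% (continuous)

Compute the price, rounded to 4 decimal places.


d1 = (ln(S/K) + (r - q + 0.5*sigma^2) * T) / (sigma * sqrt(T)) = 0.33958207
d2 = d1 - sigma * sqrt(T) = 0.16641163
exp(-rT) = 0.99642451; exp(-qT) = 0.99816908
C = S_0 * exp(-qT) * N(d1) - K * exp(-rT) * N(d2)
N(d1) = 0.63291436; N(d2) = 0.56608349
C = 8.7400 * 0.99816908 * 0.63291436 - 8.3800 * 0.99642451 * 0.56608349 = 0.7947

Answer: Price = 0.7947


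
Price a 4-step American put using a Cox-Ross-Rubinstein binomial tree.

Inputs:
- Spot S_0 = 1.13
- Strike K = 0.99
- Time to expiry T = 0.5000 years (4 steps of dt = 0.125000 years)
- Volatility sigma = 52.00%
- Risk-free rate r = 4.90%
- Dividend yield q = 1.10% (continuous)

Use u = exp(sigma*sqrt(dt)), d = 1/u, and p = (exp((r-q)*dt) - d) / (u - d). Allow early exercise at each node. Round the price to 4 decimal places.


dt = T/N = 0.125000
u = exp(sigma*sqrt(dt)) = 1.201833; d = 1/u = 0.832062
p = (exp((r-q)*dt) - d) / (u - d) = 0.467043
Discount per step: exp(-r*dt) = 0.993894
Stock lattice S(k, i) with i counting down-moves:
  k=0: S(0,0) = 1.1300
  k=1: S(1,0) = 1.3581; S(1,1) = 0.9402
  k=2: S(2,0) = 1.6322; S(2,1) = 1.1300; S(2,2) = 0.7823
  k=3: S(3,0) = 1.9616; S(3,1) = 1.3581; S(3,2) = 0.9402; S(3,3) = 0.6509
  k=4: S(4,0) = 2.3575; S(4,1) = 1.6322; S(4,2) = 1.1300; S(4,3) = 0.7823; S(4,4) = 0.5416
Terminal payoffs V(N, i) = max(K - S_T, 0):
  V(4,0) = 0.000000; V(4,1) = 0.000000; V(4,2) = 0.000000; V(4,3) = 0.207669; V(4,4) = 0.448371
Backward induction: V(k, i) = exp(-r*dt) * [p * V(k+1, i) + (1-p) * V(k+1, i+1)]; then take max(V_cont, immediate exercise) for American.
  V(3,0) = exp(-r*dt) * [p*0.000000 + (1-p)*0.000000] = 0.000000; exercise = 0.000000; V(3,0) = max -> 0.000000
  V(3,1) = exp(-r*dt) * [p*0.000000 + (1-p)*0.000000] = 0.000000; exercise = 0.000000; V(3,1) = max -> 0.000000
  V(3,2) = exp(-r*dt) * [p*0.000000 + (1-p)*0.207669] = 0.110003; exercise = 0.049769; V(3,2) = max -> 0.110003
  V(3,3) = exp(-r*dt) * [p*0.207669 + (1-p)*0.448371] = 0.333901; exercise = 0.339052; V(3,3) = max -> 0.339052
  V(2,0) = exp(-r*dt) * [p*0.000000 + (1-p)*0.000000] = 0.000000; exercise = 0.000000; V(2,0) = max -> 0.000000
  V(2,1) = exp(-r*dt) * [p*0.000000 + (1-p)*0.110003] = 0.058269; exercise = 0.000000; V(2,1) = max -> 0.058269
  V(2,2) = exp(-r*dt) * [p*0.110003 + (1-p)*0.339052] = 0.230659; exercise = 0.207669; V(2,2) = max -> 0.230659
  V(1,0) = exp(-r*dt) * [p*0.000000 + (1-p)*0.058269] = 0.030865; exercise = 0.000000; V(1,0) = max -> 0.030865
  V(1,1) = exp(-r*dt) * [p*0.058269 + (1-p)*0.230659] = 0.149228; exercise = 0.049769; V(1,1) = max -> 0.149228
  V(0,0) = exp(-r*dt) * [p*0.030865 + (1-p)*0.149228] = 0.093374; exercise = 0.000000; V(0,0) = max -> 0.093374

Answer: Price = V(0,0) = 0.0934


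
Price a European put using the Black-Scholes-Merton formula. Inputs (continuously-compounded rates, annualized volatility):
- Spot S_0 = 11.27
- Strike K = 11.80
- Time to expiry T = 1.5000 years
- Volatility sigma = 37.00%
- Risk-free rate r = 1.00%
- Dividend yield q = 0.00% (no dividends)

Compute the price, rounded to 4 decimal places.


d1 = (ln(S/K) + (r - q + 0.5*sigma^2) * T) / (sigma * sqrt(T)) = 0.15826748
d2 = d1 - sigma * sqrt(T) = -0.29488812
exp(-rT) = 0.98511194; exp(-qT) = 1.00000000
P = K * exp(-rT) * N(-d2) - S_0 * exp(-qT) * N(-d1)
N(-d1) = 0.43712302; N(-d2) = 0.61596033
P = 11.8000 * 0.98511194 * 0.61596033 - 11.2700 * 1.00000000 * 0.43712302 = 2.2337

Answer: Price = 2.2337


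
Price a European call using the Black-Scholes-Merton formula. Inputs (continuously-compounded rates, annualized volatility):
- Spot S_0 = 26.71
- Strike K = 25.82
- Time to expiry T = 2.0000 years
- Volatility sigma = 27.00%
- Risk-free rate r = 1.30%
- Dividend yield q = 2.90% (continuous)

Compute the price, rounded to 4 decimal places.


Answer: Price = 3.8365

Derivation:
d1 = (ln(S/K) + (r - q + 0.5*sigma^2) * T) / (sigma * sqrt(T)) = 0.19586502
d2 = d1 - sigma * sqrt(T) = -0.18597264
exp(-rT) = 0.97433509; exp(-qT) = 0.94364995
C = S_0 * exp(-qT) * N(d1) - K * exp(-rT) * N(d2)
N(d1) = 0.57764209; N(d2) = 0.42623311
C = 26.7100 * 0.94364995 * 0.57764209 - 25.8200 * 0.97433509 * 0.42623311 = 3.8365


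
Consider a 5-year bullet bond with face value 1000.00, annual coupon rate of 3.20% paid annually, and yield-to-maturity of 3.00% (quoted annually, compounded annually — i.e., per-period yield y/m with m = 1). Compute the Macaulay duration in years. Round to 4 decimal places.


Coupon per period c = face * coupon_rate / m = 32.000000
Periods per year m = 1; per-period yield y/m = 0.030000
Number of cashflows N = 5
Cashflows (t years, CF_t, discount factor 1/(1+y/m)^(m*t), PV):
  t = 1.0000: CF_t = 32.000000, DF = 0.970874, PV = 31.067961
  t = 2.0000: CF_t = 32.000000, DF = 0.942596, PV = 30.163069
  t = 3.0000: CF_t = 32.000000, DF = 0.915142, PV = 29.284533
  t = 4.0000: CF_t = 32.000000, DF = 0.888487, PV = 28.431586
  t = 5.0000: CF_t = 1032.000000, DF = 0.862609, PV = 890.212265
Price P = sum_t PV_t = 1009.159414
Macaulay numerator sum_t t * PV_t:
  t * PV_t at t = 1.0000: 31.067961
  t * PV_t at t = 2.0000: 60.326138
  t * PV_t at t = 3.0000: 87.853599
  t * PV_t at t = 4.0000: 113.726342
  t * PV_t at t = 5.0000: 4451.061327
Macaulay duration D = (sum_t t * PV_t) / P = 4744.035368 / 1009.159414 = 4.700977

Answer: Macaulay duration = 4.7010 years


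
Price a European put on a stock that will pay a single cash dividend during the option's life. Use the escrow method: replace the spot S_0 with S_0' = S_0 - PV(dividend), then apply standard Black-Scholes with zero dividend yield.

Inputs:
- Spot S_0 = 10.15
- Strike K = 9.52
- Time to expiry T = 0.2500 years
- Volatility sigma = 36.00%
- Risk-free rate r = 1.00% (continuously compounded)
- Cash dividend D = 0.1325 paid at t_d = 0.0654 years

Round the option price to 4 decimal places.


PV(D) = D * exp(-r * t_d) = 0.1325 * 0.99934621 = 0.13241337
S_0' = S_0 - PV(D) = 10.1500 - 0.13241337 = 10.01758663
d1 = (ln(S_0'/K) + (r + sigma^2/2)*T) / (sigma*sqrt(T)) = 0.38692979
d2 = d1 - sigma*sqrt(T) = 0.20692979
exp(-rT) = 0.99750312
N(-d1) = 0.34940409; N(-d2) = 0.41803235
P = K * exp(-rT) * N(-d2) - S_0' * N(-d1) = 9.5200 * 0.99750312 * 0.41803235 - 10.01758663 * 0.34940409 = 0.4695

Answer: Price = 0.4695


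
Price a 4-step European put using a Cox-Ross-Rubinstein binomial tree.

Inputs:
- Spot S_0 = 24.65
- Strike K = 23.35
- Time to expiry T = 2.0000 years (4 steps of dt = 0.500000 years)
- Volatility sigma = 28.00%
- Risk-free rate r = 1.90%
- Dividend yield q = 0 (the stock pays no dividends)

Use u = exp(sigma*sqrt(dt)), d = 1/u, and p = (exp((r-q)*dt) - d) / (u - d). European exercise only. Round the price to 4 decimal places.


dt = T/N = 0.500000
u = exp(sigma*sqrt(dt)) = 1.218950; d = 1/u = 0.820378
p = (exp((r-q)*dt) - d) / (u - d) = 0.474612
Discount per step: exp(-r*dt) = 0.990545
Stock lattice S(k, i) with i counting down-moves:
  k=0: S(0,0) = 24.6500
  k=1: S(1,0) = 30.0471; S(1,1) = 20.2223
  k=2: S(2,0) = 36.6259; S(2,1) = 24.6500; S(2,2) = 16.5900
  k=3: S(3,0) = 44.6452; S(3,1) = 30.0471; S(3,2) = 20.2223; S(3,3) = 13.6100
  k=4: S(4,0) = 54.4203; S(4,1) = 36.6259; S(4,2) = 24.6500; S(4,3) = 16.5900; S(4,4) = 11.1654
Terminal payoffs V(N, i) = max(K - S_T, 0):
  V(4,0) = 0.000000; V(4,1) = 0.000000; V(4,2) = 0.000000; V(4,3) = 6.760050; V(4,4) = 12.184627
Backward induction: V(k, i) = exp(-r*dt) * [p * V(k+1, i) + (1-p) * V(k+1, i+1)].
  V(3,0) = exp(-r*dt) * [p*0.000000 + (1-p)*0.000000] = 0.000000
  V(3,1) = exp(-r*dt) * [p*0.000000 + (1-p)*0.000000] = 0.000000
  V(3,2) = exp(-r*dt) * [p*0.000000 + (1-p)*6.760050] = 3.518066
  V(3,3) = exp(-r*dt) * [p*6.760050 + (1-p)*12.184627] = 9.519193
  V(2,0) = exp(-r*dt) * [p*0.000000 + (1-p)*0.000000] = 0.000000
  V(2,1) = exp(-r*dt) * [p*0.000000 + (1-p)*3.518066] = 1.830873
  V(2,2) = exp(-r*dt) * [p*3.518066 + (1-p)*9.519193] = 6.607910
  V(1,0) = exp(-r*dt) * [p*0.000000 + (1-p)*1.830873] = 0.952823
  V(1,1) = exp(-r*dt) * [p*1.830873 + (1-p)*6.607910] = 4.299629
  V(0,0) = exp(-r*dt) * [p*0.952823 + (1-p)*4.299629] = 2.685559

Answer: Price = V(0,0) = 2.6856


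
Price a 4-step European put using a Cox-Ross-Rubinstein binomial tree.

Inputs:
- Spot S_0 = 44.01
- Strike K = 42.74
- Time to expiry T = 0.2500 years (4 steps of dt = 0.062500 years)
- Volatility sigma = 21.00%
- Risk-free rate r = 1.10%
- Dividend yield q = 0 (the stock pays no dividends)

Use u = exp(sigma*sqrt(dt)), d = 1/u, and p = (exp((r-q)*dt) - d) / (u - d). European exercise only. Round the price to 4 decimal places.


dt = T/N = 0.062500
u = exp(sigma*sqrt(dt)) = 1.053903; d = 1/u = 0.948854
p = (exp((r-q)*dt) - d) / (u - d) = 0.493425
Discount per step: exp(-r*dt) = 0.999313
Stock lattice S(k, i) with i counting down-moves:
  k=0: S(0,0) = 44.0100
  k=1: S(1,0) = 46.3823; S(1,1) = 41.7591
  k=2: S(2,0) = 48.8824; S(2,1) = 44.0100; S(2,2) = 39.6233
  k=3: S(3,0) = 51.5173; S(3,1) = 46.3823; S(3,2) = 41.7591; S(3,3) = 37.5967
  k=4: S(4,0) = 54.2942; S(4,1) = 48.8824; S(4,2) = 44.0100; S(4,3) = 39.6233; S(4,4) = 35.6738
Terminal payoffs V(N, i) = max(K - S_T, 0):
  V(4,0) = 0.000000; V(4,1) = 0.000000; V(4,2) = 0.000000; V(4,3) = 3.116718; V(4,4) = 7.066187
Backward induction: V(k, i) = exp(-r*dt) * [p * V(k+1, i) + (1-p) * V(k+1, i+1)].
  V(3,0) = exp(-r*dt) * [p*0.000000 + (1-p)*0.000000] = 0.000000
  V(3,1) = exp(-r*dt) * [p*0.000000 + (1-p)*0.000000] = 0.000000
  V(3,2) = exp(-r*dt) * [p*0.000000 + (1-p)*3.116718] = 1.577767
  V(3,3) = exp(-r*dt) * [p*3.116718 + (1-p)*7.066187] = 5.113904
  V(2,0) = exp(-r*dt) * [p*0.000000 + (1-p)*0.000000] = 0.000000
  V(2,1) = exp(-r*dt) * [p*0.000000 + (1-p)*1.577767] = 0.798708
  V(2,2) = exp(-r*dt) * [p*1.577767 + (1-p)*5.113904] = 3.366770
  V(1,0) = exp(-r*dt) * [p*0.000000 + (1-p)*0.798708] = 0.404328
  V(1,1) = exp(-r*dt) * [p*0.798708 + (1-p)*3.366770] = 2.098181
  V(0,0) = exp(-r*dt) * [p*0.404328 + (1-p)*2.098181] = 1.261524

Answer: Price = V(0,0) = 1.2615


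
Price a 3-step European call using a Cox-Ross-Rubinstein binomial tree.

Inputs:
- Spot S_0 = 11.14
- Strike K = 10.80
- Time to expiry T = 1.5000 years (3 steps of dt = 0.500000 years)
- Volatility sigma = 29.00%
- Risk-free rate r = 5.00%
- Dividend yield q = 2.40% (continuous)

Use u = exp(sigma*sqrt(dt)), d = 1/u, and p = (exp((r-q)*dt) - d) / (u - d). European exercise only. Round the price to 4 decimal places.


Answer: Price = V(0,0) = 1.9703

Derivation:
dt = T/N = 0.500000
u = exp(sigma*sqrt(dt)) = 1.227600; d = 1/u = 0.814598
p = (exp((r-q)*dt) - d) / (u - d) = 0.480596
Discount per step: exp(-r*dt) = 0.975310
Stock lattice S(k, i) with i counting down-moves:
  k=0: S(0,0) = 11.1400
  k=1: S(1,0) = 13.6755; S(1,1) = 9.0746
  k=2: S(2,0) = 16.7880; S(2,1) = 11.1400; S(2,2) = 7.3922
  k=3: S(3,0) = 20.6089; S(3,1) = 13.6755; S(3,2) = 9.0746; S(3,3) = 6.0216
Terminal payoffs V(N, i) = max(S_T - K, 0):
  V(3,0) = 9.808944; V(3,1) = 2.875463; V(3,2) = 0.000000; V(3,3) = 0.000000
Backward induction: V(k, i) = exp(-r*dt) * [p * V(k+1, i) + (1-p) * V(k+1, i+1)].
  V(2,0) = exp(-r*dt) * [p*9.808944 + (1-p)*2.875463] = 6.054398
  V(2,1) = exp(-r*dt) * [p*2.875463 + (1-p)*0.000000] = 1.347816
  V(2,2) = exp(-r*dt) * [p*0.000000 + (1-p)*0.000000] = 0.000000
  V(1,0) = exp(-r*dt) * [p*6.054398 + (1-p)*1.347816] = 3.520654
  V(1,1) = exp(-r*dt) * [p*1.347816 + (1-p)*0.000000] = 0.631762
  V(0,0) = exp(-r*dt) * [p*3.520654 + (1-p)*0.631762] = 1.970274
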